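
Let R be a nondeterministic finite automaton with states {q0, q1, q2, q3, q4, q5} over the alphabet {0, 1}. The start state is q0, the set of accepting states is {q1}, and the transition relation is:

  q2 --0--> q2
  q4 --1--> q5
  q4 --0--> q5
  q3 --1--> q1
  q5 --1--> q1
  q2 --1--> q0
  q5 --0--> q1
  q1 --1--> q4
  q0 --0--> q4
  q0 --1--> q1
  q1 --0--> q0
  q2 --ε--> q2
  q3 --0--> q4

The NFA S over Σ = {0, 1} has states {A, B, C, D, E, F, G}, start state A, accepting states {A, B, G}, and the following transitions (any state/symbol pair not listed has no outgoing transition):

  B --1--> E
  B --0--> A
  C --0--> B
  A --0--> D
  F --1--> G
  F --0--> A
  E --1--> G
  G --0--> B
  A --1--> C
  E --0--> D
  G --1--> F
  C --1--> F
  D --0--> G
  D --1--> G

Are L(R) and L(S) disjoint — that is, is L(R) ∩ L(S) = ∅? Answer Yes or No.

No

The string 000 is accepted by both R and S.
Hence L(R) ∩ L(S) ≠ ∅.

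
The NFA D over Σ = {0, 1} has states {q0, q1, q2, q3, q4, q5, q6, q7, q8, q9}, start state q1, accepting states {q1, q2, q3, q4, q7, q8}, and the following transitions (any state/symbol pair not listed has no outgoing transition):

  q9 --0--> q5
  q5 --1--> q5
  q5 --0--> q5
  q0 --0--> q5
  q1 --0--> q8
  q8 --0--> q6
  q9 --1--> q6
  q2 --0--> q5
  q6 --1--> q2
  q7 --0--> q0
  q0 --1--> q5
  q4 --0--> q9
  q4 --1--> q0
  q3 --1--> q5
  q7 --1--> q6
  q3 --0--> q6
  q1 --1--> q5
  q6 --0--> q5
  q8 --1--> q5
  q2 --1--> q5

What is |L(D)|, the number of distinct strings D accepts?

The useful subgraph on states {q1, q2, q6, q8} is acyclic, so L(D) is finite; the longest accepting path visits 4 useful states, giving maximum string length 3.
Counting accepting paths from q1 by length: 1 of length 0, 1 of length 1, 1 of length 3. Total 3.

3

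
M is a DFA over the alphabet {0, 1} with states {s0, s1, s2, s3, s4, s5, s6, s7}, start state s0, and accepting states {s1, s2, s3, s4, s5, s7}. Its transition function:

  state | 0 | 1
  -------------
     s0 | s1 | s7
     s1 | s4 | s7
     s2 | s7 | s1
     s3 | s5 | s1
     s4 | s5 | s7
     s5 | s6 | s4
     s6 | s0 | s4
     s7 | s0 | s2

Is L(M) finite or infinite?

infinite

State s4 is reachable from the start and can reach an accepting state, and it lies on the cycle s4 → s5 → s4.
Traversing that cycle any number of times yields accepted strings of unbounded length, so the language is infinite.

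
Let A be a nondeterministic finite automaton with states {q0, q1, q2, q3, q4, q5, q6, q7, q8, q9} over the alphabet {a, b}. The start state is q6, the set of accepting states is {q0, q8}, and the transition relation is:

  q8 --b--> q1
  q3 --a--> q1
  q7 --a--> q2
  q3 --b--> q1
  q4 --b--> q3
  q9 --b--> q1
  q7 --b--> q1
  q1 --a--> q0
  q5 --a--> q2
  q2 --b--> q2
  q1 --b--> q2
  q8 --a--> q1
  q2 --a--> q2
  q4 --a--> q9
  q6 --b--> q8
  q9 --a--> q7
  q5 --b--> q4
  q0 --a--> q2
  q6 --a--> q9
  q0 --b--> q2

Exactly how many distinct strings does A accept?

The useful subgraph on states {q0, q1, q6, q7, q8, q9} is acyclic, so L(A) is finite; the longest accepting path visits 5 useful states, giving maximum string length 4.
Counting accepting paths from q6 by length: 1 of length 1, 3 of length 3, 1 of length 4. Total 5.

5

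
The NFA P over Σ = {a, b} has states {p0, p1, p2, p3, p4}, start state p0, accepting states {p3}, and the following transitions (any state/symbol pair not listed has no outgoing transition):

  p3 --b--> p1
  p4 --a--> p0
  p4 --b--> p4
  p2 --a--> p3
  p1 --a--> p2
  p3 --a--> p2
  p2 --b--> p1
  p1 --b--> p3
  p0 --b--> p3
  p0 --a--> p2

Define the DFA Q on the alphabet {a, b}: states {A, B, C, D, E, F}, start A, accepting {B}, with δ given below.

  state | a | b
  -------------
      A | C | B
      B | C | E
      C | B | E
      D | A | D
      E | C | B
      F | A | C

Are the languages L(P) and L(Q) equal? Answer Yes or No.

Exploring the product automaton P × Q from the start pair (p0, A), following both machines on each input symbol, reaches 4 state pairs: (p0, A), (p2, C), (p3, B), (p1, E).
P accepts in {p3} and Q accepts in {B}. In every reachable pair the two components are either both accepting — (p3, B) — or both non-accepting, so no string is accepted by exactly one of the machines: L(P) \ L(Q) and L(Q) \ L(P) are both empty.
Hence every string is accepted by P iff it is accepted by Q, and the two languages coincide.

Yes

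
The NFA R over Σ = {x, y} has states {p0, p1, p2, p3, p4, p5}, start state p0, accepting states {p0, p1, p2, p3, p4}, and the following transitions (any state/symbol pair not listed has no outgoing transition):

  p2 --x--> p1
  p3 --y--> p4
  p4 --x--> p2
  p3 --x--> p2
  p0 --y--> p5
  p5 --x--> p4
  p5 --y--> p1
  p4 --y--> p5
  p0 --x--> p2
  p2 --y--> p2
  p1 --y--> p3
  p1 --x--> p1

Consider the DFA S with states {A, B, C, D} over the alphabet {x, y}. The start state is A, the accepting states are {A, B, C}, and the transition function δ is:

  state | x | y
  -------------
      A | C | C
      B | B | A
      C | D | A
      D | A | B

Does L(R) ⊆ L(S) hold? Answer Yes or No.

The string xx is in L(R) but not in L(S).
So L(R) ⊄ L(S).

No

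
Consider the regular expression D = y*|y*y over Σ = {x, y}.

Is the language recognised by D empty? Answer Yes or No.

The empty string ε matches the expression, so it belongs to L(D).
Since L(D) contains at least one string, it is not empty.

No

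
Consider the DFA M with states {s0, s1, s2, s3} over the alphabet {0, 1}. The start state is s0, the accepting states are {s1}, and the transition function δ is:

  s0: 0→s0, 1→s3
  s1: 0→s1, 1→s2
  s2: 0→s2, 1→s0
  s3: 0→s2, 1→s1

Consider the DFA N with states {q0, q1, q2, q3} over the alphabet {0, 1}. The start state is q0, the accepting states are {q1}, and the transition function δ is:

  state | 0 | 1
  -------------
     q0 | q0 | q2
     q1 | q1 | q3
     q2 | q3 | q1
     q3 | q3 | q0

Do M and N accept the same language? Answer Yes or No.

Exploring the product automaton M × N from the start pair (s0, q0), following both machines on each input symbol, reaches 4 state pairs: (s0, q0), (s3, q2), (s2, q3), (s1, q1).
M accepts in {s1} and N accepts in {q1}. In every reachable pair the two components are either both accepting — (s1, q1) — or both non-accepting, so no string is accepted by exactly one of the machines: L(M) \ L(N) and L(N) \ L(M) are both empty.
Hence every string is accepted by M iff it is accepted by N, and the two languages coincide.

Yes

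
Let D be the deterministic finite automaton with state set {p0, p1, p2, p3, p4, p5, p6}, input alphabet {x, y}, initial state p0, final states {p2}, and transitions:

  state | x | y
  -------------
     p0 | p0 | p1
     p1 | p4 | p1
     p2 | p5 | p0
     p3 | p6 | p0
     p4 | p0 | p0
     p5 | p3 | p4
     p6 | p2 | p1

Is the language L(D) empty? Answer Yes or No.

Yes

The states reachable from the start state are {p0, p1, p4}.
None of the accepting states {p2} is reachable, so no string is accepted and L(D) = ∅.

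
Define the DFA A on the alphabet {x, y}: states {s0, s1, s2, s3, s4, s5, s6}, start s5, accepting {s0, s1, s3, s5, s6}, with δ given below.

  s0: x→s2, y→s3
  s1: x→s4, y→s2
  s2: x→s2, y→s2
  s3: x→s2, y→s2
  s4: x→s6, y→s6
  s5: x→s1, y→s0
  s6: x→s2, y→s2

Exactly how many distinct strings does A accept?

6

The useful subgraph on states {s0, s1, s3, s4, s5, s6} is acyclic, so L(A) is finite; the longest accepting path visits 4 useful states, giving maximum string length 3.
Counting accepting paths from s5 by length: 1 of length 0, 2 of length 1, 1 of length 2, 2 of length 3. Total 6.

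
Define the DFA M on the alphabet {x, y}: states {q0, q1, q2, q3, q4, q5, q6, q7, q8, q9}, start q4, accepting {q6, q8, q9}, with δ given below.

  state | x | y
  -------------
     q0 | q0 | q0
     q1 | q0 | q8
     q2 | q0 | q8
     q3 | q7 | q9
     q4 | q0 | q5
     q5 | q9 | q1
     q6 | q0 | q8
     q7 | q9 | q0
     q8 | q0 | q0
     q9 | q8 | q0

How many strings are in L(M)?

3

The useful subgraph on states {q1, q4, q5, q8, q9} is acyclic, so L(M) is finite; the longest accepting path visits 4 useful states, giving maximum string length 3.
Counting accepting paths from q4 by length: 1 of length 2, 2 of length 3. Total 3.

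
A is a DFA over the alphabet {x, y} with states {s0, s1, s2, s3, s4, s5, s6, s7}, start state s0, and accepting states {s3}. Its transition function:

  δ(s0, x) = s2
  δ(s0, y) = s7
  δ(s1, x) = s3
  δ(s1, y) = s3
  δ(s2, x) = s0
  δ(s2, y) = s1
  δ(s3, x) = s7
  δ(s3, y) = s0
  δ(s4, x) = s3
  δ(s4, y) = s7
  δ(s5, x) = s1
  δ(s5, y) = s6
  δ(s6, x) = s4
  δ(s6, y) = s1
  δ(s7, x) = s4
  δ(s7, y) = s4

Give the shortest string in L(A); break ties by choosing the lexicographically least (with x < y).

xyx

A breadth-first search from s0 reaches an accepting state first via the path s0 → s2 → s1 → s3 on input xyx.
No string of length < 3 is accepted (BFS exhausts all shorter strings without reaching an accepting state), and xyx is the lexicographically least accepting string of length 3.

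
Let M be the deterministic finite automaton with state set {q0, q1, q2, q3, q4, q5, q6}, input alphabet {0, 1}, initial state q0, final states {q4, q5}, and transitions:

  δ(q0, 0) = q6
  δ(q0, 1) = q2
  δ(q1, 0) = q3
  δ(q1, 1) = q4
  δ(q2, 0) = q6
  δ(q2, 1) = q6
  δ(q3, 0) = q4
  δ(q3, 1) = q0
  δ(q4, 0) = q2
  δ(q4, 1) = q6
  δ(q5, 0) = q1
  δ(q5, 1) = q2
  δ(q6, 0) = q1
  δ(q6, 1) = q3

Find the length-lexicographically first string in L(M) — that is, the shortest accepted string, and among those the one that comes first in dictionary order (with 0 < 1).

A breadth-first search from q0 reaches an accepting state first via the path q0 → q6 → q1 → q4 on input 001.
No string of length < 3 is accepted (BFS exhausts all shorter strings without reaching an accepting state), and 001 is the lexicographically least accepting string of length 3.

001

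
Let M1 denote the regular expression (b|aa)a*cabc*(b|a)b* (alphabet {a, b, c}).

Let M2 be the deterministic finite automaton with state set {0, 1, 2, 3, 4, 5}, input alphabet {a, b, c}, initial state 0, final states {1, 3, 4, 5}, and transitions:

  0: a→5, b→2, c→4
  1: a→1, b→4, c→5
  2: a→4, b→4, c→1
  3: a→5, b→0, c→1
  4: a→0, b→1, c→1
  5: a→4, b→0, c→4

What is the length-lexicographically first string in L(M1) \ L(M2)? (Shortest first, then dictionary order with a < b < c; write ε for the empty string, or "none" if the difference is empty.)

bcaba

The string bcaba is accepted by M1 but not by M2.
No shorter string lies in the difference, and bcaba is the lexicographically first length-5 string in L(M1) \ L(M2).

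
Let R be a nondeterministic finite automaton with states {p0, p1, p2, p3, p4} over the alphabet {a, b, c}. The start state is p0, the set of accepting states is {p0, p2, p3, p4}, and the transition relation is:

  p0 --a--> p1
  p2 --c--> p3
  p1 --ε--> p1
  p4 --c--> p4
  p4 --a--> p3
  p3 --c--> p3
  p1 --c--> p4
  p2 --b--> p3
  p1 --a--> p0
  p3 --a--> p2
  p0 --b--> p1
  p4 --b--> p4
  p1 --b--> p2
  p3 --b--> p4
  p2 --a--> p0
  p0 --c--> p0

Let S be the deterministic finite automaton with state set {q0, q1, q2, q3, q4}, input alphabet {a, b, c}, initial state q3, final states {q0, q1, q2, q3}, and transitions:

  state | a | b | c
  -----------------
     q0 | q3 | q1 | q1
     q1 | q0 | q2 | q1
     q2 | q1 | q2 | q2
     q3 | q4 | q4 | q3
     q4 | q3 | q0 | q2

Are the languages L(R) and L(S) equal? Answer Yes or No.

Yes

Exploring the product automaton R × S from the start pair (p0, q3), following both machines on each input symbol, reaches 5 state pairs: (p0, q3), (p1, q4), (p2, q0), (p4, q2), (p3, q1).
R accepts in {p0, p2, p3, p4} and S accepts in {q0, q1, q2, q3}. In every reachable pair the two components are either both accepting — (p0, q3), (p2, q0), (p4, q2), (p3, q1) — or both non-accepting, so no string is accepted by exactly one of the machines: L(R) \ L(S) and L(S) \ L(R) are both empty.
Hence every string is accepted by R iff it is accepted by S, and the two languages coincide.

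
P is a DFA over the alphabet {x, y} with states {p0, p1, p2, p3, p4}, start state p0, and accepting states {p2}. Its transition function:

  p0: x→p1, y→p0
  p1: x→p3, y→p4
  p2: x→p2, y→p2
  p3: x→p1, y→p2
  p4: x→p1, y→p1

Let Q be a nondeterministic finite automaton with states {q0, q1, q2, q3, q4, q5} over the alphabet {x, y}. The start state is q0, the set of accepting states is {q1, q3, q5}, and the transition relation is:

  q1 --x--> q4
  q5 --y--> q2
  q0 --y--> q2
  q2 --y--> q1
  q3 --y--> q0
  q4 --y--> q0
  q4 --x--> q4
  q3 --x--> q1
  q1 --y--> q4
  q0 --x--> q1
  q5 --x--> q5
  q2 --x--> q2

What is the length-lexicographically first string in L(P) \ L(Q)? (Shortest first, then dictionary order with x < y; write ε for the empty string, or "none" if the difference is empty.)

xxy

The string xxy is accepted by P but not by Q.
No shorter string lies in the difference, and xxy is the lexicographically first length-3 string in L(P) \ L(Q).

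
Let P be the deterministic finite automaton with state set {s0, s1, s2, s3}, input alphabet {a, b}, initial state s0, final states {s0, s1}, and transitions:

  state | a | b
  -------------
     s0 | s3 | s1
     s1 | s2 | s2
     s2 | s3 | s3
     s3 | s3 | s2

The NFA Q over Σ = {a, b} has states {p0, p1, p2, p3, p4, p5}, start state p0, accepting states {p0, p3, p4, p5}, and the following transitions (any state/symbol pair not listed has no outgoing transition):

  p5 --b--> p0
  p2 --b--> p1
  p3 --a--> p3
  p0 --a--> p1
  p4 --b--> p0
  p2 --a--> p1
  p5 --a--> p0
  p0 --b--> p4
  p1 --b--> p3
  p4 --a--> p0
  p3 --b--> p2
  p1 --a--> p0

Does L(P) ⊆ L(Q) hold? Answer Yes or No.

Exploring the product automaton P × Q from the start pair (s0, p0), following both machines on each input symbol, reaches 12 state pairs: (s0, p0), (s3, p1), (s1, p4), (s3, p0), (s2, p3), (s2, p0), (s2, p4), (s3, p3), (s3, p2), (s3, p4), (s2, p2), (s2, p1).
P accepts in {s0, s1} and Q accepts in {p0, p3, p4, p5}. The reachable pairs whose P-component is accepting are (s0, p0), (s1, p4); in each of them the Q-component is accepting too, so the product for L(P) \ L(Q) (P-component accepting, Q-component rejecting) has no reachable accepting pair and the difference is empty.
Hence every string in L(P) is also in L(Q).

Yes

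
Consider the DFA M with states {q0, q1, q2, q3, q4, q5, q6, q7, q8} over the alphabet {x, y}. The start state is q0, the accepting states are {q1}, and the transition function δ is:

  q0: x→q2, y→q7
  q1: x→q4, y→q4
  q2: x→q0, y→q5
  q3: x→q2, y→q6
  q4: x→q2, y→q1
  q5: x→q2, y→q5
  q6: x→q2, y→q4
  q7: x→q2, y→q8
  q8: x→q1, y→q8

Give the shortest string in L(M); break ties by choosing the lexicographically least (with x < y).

yyx

A breadth-first search from q0 reaches an accepting state first via the path q0 → q7 → q8 → q1 on input yyx.
No string of length < 3 is accepted (BFS exhausts all shorter strings without reaching an accepting state), and yyx is the lexicographically least accepting string of length 3.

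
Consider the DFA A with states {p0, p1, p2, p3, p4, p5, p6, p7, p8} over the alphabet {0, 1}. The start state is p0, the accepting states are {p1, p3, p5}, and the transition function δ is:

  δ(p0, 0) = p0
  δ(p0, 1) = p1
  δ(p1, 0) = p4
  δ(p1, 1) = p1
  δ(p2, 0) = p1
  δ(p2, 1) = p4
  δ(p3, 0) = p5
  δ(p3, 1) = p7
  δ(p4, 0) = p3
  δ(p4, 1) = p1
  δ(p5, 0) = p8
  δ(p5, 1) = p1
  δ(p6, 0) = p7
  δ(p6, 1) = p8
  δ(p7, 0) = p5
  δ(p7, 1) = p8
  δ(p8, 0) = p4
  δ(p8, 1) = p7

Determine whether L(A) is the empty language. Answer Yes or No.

No

The string 1 is accepted: the run p0 → p1 ends in the accepting state p1.
Since at least one string is accepted, L(A) is not empty.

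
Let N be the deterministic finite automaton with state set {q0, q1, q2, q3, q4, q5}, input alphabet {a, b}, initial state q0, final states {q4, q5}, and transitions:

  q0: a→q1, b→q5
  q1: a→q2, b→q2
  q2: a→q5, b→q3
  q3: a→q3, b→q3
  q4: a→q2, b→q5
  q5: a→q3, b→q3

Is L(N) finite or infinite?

finite

The useful states (reachable from q0 and able to reach an accepting state) are {q0, q1, q2, q5}.
Restricted to these states the transition graph has no cycle, so every accepting path has bounded length and L is finite.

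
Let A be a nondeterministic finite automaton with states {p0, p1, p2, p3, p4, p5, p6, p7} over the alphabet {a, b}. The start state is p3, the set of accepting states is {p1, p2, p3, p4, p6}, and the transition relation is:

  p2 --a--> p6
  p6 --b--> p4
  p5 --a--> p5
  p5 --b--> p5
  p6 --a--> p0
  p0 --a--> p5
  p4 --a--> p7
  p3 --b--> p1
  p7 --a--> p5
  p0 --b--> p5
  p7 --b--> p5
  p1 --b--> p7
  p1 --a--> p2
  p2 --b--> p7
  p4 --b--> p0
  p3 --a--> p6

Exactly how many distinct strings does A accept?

7

The useful subgraph on states {p1, p2, p3, p4, p6} is acyclic, so L(A) is finite; the longest accepting path visits 5 useful states, giving maximum string length 4.
Counting accepting paths from p3 by length: 1 of length 0, 2 of length 1, 2 of length 2, 1 of length 3, 1 of length 4. Total 7.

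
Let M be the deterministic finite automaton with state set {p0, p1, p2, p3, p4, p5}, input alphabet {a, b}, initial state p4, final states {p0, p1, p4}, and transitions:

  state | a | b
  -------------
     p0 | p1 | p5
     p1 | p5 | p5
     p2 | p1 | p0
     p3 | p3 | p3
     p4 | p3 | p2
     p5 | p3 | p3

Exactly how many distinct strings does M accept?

4

The useful subgraph on states {p0, p1, p2, p4} is acyclic, so L(M) is finite; the longest accepting path visits 4 useful states, giving maximum string length 3.
Counting accepting paths from p4 by length: 1 of length 0, 2 of length 2, 1 of length 3. Total 4.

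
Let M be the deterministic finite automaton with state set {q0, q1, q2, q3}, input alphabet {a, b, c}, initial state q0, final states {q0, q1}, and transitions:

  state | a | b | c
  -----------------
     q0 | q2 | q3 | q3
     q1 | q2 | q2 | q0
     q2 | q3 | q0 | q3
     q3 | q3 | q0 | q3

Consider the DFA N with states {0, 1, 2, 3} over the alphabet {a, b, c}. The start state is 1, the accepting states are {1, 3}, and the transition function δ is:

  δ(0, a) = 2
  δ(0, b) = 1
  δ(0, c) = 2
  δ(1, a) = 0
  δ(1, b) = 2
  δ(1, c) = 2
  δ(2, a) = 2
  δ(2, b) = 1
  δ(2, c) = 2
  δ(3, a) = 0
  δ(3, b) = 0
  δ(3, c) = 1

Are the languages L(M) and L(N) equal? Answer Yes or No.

Yes

Exploring the product automaton M × N from the start pair (q0, 1), following both machines on each input symbol, reaches 3 state pairs: (q0, 1), (q2, 0), (q3, 2).
M accepts in {q0, q1} and N accepts in {1, 3}. In every reachable pair the two components are either both accepting — (q0, 1) — or both non-accepting, so no string is accepted by exactly one of the machines: L(M) \ L(N) and L(N) \ L(M) are both empty.
Hence every string is accepted by M iff it is accepted by N, and the two languages coincide.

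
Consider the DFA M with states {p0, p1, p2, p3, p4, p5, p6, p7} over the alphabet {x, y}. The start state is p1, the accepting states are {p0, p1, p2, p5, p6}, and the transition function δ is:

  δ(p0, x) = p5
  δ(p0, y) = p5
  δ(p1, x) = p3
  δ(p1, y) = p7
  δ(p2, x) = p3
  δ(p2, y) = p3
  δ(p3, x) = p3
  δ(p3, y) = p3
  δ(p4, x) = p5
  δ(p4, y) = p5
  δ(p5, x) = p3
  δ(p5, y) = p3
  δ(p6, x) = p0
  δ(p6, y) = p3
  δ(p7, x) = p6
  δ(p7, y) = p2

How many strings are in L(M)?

The useful subgraph on states {p0, p1, p2, p5, p6, p7} is acyclic, so L(M) is finite; the longest accepting path visits 5 useful states, giving maximum string length 4.
Counting accepting paths from p1 by length: 1 of length 0, 2 of length 2, 1 of length 3, 2 of length 4. Total 6.

6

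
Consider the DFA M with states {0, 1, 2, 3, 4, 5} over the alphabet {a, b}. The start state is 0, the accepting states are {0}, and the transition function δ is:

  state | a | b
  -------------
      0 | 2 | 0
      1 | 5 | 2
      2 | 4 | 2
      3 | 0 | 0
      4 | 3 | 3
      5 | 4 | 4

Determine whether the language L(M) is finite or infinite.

State 0 is reachable from the start and can reach an accepting state, and it lies on the cycle 0 → 0.
Traversing that cycle any number of times yields accepted strings of unbounded length, so the language is infinite.

infinite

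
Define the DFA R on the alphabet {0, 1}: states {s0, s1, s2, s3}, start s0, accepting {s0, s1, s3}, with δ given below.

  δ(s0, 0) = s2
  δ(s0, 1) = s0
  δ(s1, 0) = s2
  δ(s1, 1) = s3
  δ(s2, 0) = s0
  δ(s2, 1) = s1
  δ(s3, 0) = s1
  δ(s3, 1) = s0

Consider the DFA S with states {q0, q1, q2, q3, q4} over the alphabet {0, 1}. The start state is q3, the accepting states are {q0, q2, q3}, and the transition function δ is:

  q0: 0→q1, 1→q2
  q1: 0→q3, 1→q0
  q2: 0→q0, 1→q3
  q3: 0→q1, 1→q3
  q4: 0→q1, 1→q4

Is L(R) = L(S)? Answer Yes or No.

Exploring the product automaton R × S from the start pair (s0, q3), following both machines on each input symbol, reaches 4 state pairs: (s0, q3), (s2, q1), (s1, q0), (s3, q2).
R accepts in {s0, s1, s3} and S accepts in {q0, q2, q3}. In every reachable pair the two components are either both accepting — (s0, q3), (s1, q0), (s3, q2) — or both non-accepting, so no string is accepted by exactly one of the machines: L(R) \ L(S) and L(S) \ L(R) are both empty.
Hence every string is accepted by R iff it is accepted by S, and the two languages coincide.

Yes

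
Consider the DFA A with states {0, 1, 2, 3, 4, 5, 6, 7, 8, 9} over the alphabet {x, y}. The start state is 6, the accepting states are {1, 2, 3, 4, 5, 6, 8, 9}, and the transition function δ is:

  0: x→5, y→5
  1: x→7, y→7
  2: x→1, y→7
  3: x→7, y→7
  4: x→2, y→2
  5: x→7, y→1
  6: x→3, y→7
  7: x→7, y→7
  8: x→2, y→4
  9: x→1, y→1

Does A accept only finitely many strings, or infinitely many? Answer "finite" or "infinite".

finite

The useful states (reachable from 6 and able to reach an accepting state) are {3, 6}.
Restricted to these states the transition graph has no cycle, so every accepting path has bounded length and L is finite.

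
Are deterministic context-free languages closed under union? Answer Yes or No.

No

{aⁿbⁿ : n≥0} and {aⁿb²ⁿ : n≥0} are each accepted by a deterministic PDA (push the a's; pop one per b, respectively one per two b's), but their union U is not. Suppose a DPDA M accepted U. Being deterministic, M has a single run on aⁿb²ⁿ, and since aⁿbⁿ ∈ U that run passes through an accepting configuration right after consuming the prefix aⁿbⁿ and then goes on to accept again after n more b's. Build an ordinary (nondeterministic) PDA M′ that simulates M on a's and b's and, at any moment when M is in an accepting state, may switch to a second mode in which it reads only c's, feeding each c to M as a b; M′ accepts when M does. Then M′ accepts aⁱbʲcᵏ (k≥1) exactly when both aⁱbʲ ∈ U and aⁱbʲ⁺ᵏ ∈ U, and checking the four cases (i=j or j=2i, combined with j+k=i or j+k=2i) leaves only i=j=k: so L(M′) ∩ a*b*c⁺ = {aⁿbⁿcⁿ : n≥1} would be context-free, which it is not (pumping lemma) — contradiction. (The union is an unambiguous CFL; it is determinism, not unambiguity, that fails.)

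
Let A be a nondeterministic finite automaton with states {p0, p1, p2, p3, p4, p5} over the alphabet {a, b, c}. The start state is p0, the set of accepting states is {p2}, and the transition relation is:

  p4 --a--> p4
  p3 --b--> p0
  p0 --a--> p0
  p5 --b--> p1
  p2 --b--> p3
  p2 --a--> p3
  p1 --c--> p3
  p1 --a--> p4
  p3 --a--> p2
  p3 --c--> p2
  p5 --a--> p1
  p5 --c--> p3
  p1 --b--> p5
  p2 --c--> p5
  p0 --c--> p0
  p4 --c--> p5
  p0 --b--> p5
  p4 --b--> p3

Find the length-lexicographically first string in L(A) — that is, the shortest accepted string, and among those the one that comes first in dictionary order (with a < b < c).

A breadth-first search from p0 reaches an accepting state first via the path p0 → p5 → p3 → p2 on input bca.
No string of length < 3 is accepted (BFS exhausts all shorter strings without reaching an accepting state), and bca is the lexicographically least accepting string of length 3.

bca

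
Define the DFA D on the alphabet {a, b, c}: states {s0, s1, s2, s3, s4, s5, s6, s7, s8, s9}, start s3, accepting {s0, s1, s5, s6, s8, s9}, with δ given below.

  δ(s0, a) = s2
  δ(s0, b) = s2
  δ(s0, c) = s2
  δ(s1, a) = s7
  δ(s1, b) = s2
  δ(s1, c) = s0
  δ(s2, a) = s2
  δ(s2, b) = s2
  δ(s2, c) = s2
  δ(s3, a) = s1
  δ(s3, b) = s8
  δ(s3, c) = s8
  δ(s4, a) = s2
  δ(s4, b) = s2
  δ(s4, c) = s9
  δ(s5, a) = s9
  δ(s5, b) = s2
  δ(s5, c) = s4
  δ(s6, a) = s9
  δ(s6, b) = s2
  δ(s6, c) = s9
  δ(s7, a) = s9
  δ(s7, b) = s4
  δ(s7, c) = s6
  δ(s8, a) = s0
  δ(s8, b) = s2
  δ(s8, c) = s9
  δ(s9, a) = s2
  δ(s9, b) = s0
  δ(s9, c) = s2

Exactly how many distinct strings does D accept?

The useful subgraph on states {s0, s1, s3, s4, s6, s7, s8, s9} is acyclic, so L(D) is finite; the longest accepting path visits 6 useful states, giving maximum string length 5.
Counting accepting paths from s3 by length: 3 of length 1, 5 of length 2, 4 of length 3, 4 of length 4, 3 of length 5. Total 19.

19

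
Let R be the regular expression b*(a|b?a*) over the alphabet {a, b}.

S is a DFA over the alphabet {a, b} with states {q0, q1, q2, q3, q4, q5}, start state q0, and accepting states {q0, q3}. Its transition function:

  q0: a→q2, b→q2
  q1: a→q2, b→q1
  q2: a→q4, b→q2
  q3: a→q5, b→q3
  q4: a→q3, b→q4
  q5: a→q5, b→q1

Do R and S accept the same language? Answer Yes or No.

The string a is accepted by R but rejected by S.
So L(R) ≠ L(S).

No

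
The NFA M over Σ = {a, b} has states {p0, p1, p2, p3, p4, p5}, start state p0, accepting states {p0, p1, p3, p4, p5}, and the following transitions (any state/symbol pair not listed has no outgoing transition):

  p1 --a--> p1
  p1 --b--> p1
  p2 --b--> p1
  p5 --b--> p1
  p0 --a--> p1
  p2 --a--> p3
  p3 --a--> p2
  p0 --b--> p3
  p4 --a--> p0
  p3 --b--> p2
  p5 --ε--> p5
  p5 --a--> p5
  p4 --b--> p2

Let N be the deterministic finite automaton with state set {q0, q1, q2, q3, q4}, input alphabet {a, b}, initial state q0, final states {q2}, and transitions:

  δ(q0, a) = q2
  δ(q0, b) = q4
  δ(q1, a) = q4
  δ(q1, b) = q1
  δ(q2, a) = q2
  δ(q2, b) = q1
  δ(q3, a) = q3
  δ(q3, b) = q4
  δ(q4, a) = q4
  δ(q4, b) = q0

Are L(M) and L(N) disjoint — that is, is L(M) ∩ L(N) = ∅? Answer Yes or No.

The string a is accepted by both M and N.
Hence L(M) ∩ L(N) ≠ ∅.

No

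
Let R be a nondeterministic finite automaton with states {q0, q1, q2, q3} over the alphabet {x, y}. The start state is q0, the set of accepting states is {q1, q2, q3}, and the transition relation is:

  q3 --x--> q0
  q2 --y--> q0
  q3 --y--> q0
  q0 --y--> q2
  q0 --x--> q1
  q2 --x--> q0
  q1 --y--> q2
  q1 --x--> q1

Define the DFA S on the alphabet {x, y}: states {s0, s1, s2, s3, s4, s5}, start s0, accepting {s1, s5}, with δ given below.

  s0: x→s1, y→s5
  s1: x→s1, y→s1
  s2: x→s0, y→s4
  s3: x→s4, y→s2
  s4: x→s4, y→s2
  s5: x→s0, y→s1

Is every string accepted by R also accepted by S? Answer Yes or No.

Exploring the product automaton R × S from the start pair (q0, s0), following both machines on each input symbol, reaches 5 state pairs: (q0, s0), (q1, s1), (q2, s5), (q2, s1), (q0, s1).
R accepts in {q1, q2, q3} and S accepts in {s1, s5}. The reachable pairs whose R-component is accepting are (q1, s1), (q2, s5), (q2, s1); in each of them the S-component is accepting too, so the product for L(R) \ L(S) (R-component accepting, S-component rejecting) has no reachable accepting pair and the difference is empty.
Hence every string in L(R) is also in L(S).

Yes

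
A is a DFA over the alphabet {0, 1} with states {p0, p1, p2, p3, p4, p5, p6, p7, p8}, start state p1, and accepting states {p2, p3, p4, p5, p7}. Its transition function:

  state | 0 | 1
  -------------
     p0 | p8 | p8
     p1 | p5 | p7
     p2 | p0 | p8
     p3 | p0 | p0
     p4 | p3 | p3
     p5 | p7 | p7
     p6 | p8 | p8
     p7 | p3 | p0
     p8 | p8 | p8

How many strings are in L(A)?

The useful subgraph on states {p1, p3, p5, p7} is acyclic, so L(A) is finite; the longest accepting path visits 4 useful states, giving maximum string length 3.
Counting accepting paths from p1 by length: 2 of length 1, 3 of length 2, 2 of length 3. Total 7.

7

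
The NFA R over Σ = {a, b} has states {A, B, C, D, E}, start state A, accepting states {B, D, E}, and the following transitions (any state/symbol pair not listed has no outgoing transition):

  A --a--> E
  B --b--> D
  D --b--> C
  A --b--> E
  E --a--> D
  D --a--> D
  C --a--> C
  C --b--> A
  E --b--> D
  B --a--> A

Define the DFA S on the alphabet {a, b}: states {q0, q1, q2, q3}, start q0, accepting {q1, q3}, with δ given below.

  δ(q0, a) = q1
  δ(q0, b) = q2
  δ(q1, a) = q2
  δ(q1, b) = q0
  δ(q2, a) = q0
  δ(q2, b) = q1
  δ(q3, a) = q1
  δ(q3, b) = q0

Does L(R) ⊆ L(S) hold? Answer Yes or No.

The string b is in L(R) but not in L(S).
So L(R) ⊄ L(S).

No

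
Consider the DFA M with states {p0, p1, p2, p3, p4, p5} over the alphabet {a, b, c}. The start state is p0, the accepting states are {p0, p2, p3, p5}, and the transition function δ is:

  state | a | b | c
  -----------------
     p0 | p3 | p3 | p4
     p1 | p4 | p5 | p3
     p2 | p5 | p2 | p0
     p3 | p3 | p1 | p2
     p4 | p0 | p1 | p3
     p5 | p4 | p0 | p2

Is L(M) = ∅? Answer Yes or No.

The empty string ε is accepted: the run p0 ends in the accepting state p0.
Since at least one string is accepted, L(M) is not empty.

No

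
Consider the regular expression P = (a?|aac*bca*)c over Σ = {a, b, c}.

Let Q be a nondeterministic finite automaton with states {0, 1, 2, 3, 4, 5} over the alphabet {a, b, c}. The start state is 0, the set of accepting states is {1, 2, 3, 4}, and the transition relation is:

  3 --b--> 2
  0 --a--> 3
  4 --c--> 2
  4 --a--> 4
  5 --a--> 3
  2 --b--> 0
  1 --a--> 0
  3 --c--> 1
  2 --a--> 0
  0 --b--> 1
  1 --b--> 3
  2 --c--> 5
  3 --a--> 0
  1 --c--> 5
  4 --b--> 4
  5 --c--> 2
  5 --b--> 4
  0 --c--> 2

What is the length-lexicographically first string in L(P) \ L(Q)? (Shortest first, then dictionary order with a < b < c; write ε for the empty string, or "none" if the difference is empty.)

The string aacbcc is accepted by P but not by Q.
No shorter string lies in the difference, and aacbcc is the lexicographically first length-6 string in L(P) \ L(Q).

aacbcc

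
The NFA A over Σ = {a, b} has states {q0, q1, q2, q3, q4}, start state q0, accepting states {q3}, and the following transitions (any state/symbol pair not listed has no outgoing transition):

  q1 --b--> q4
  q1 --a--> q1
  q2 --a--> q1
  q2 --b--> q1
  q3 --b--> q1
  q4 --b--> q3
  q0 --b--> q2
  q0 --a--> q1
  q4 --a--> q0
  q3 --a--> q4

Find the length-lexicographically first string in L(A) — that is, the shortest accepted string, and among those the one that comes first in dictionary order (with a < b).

abb

A breadth-first search from q0 reaches an accepting state first via the path q0 → q1 → q4 → q3 on input abb.
No string of length < 3 is accepted (BFS exhausts all shorter strings without reaching an accepting state), and abb is the lexicographically least accepting string of length 3.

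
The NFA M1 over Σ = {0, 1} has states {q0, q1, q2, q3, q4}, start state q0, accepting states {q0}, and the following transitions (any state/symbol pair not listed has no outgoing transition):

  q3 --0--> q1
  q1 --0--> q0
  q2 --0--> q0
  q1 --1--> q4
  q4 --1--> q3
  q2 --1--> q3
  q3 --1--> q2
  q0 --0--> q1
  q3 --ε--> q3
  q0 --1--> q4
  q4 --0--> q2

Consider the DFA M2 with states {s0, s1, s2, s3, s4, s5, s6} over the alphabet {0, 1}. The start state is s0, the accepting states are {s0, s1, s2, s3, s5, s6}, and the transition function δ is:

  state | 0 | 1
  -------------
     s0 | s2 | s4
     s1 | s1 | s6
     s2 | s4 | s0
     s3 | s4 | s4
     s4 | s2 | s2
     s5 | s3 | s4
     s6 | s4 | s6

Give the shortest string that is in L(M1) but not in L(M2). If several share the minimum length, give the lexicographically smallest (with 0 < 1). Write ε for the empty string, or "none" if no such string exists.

00

The string 00 is accepted by M1 but not by M2.
No shorter string lies in the difference, and 00 is the lexicographically first length-2 string in L(M1) \ L(M2).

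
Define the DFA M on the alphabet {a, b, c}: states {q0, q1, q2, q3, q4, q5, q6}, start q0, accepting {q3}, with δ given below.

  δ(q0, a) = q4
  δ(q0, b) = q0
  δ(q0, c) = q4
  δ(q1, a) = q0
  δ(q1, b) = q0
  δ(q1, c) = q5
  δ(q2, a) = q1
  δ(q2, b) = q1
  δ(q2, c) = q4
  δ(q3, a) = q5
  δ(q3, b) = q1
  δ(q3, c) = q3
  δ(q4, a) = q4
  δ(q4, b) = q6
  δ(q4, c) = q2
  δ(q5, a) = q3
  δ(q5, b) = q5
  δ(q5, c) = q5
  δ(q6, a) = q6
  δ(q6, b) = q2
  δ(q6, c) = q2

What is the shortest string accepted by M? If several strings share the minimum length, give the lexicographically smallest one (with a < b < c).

A breadth-first search from q0 reaches an accepting state first via the path q0 → q4 → q2 → q1 → q5 → q3 on input acaca.
No string of length < 5 is accepted (BFS exhausts all shorter strings without reaching an accepting state), and acaca is the lexicographically least accepting string of length 5.

acaca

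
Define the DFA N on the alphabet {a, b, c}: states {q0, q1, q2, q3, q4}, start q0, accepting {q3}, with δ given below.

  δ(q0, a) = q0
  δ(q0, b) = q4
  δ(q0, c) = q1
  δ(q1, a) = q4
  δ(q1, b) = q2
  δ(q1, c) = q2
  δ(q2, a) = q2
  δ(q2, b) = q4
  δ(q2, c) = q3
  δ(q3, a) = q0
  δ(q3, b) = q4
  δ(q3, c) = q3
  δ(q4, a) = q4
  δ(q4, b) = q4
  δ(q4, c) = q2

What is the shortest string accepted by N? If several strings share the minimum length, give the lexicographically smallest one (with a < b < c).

bcc

A breadth-first search from q0 reaches an accepting state first via the path q0 → q4 → q2 → q3 on input bcc.
No string of length < 3 is accepted (BFS exhausts all shorter strings without reaching an accepting state), and bcc is the lexicographically least accepting string of length 3.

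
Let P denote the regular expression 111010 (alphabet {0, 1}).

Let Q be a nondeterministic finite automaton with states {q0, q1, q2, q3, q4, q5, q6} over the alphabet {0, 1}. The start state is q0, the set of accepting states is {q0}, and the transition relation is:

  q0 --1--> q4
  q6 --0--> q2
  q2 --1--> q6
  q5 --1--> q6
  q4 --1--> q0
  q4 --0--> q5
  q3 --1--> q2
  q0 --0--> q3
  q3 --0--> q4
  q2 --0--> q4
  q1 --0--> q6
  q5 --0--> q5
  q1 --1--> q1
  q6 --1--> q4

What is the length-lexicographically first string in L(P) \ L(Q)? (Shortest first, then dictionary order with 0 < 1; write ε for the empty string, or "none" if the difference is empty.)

The string 111010 is accepted by P but not by Q.
No shorter string lies in the difference, and 111010 is the lexicographically first length-6 string in L(P) \ L(Q).

111010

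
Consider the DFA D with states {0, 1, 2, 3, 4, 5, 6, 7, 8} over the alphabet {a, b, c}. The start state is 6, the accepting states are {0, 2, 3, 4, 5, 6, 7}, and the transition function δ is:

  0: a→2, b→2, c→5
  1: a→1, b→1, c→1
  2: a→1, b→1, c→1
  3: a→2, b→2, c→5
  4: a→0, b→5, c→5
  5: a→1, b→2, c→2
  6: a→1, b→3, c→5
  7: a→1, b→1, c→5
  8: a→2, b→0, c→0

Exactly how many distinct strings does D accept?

10

The useful subgraph on states {2, 3, 5, 6} is acyclic, so L(D) is finite; the longest accepting path visits 4 useful states, giving maximum string length 3.
Counting accepting paths from 6 by length: 1 of length 0, 2 of length 1, 5 of length 2, 2 of length 3. Total 10.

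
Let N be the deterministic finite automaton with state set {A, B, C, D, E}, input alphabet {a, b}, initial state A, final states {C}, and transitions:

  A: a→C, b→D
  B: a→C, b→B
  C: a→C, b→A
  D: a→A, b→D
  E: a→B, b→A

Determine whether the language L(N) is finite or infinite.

State A is reachable from the start and can reach an accepting state, and it lies on the cycle A → C → A.
Traversing that cycle any number of times yields accepted strings of unbounded length, so the language is infinite.

infinite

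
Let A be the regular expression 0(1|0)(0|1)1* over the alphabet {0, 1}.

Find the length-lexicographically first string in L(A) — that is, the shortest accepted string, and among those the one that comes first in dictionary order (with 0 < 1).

000

By inspection of the expression, no string of length less than 3 matches, and 000 is the lexicographically first match of length 3.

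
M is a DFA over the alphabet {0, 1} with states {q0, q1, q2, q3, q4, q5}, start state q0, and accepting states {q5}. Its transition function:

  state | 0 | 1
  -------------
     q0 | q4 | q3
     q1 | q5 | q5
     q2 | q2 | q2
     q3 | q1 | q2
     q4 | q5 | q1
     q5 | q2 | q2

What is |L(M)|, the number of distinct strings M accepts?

The useful subgraph on states {q0, q1, q3, q4, q5} is acyclic, so L(M) is finite; the longest accepting path visits 4 useful states, giving maximum string length 3.
Counting accepting paths from q0 by length: 1 of length 2, 4 of length 3. Total 5.

5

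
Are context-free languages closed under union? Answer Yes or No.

Yes

Take grammars for L₁ and L₂ with disjoint nonterminals and start symbols S₁, S₂; the grammar with a new start symbol and productions S → S₁ | S₂ generates L₁ ∪ L₂.
So the context-free languages are closed under union.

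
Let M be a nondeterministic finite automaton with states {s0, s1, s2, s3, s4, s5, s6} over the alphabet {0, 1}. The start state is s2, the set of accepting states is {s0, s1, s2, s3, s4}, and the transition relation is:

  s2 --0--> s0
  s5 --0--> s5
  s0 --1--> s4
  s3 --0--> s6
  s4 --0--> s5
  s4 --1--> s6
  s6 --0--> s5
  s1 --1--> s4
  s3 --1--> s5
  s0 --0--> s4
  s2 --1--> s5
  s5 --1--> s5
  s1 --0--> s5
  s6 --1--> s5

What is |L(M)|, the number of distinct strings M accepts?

The useful subgraph on states {s0, s2, s4} is acyclic, so L(M) is finite; the longest accepting path visits 3 useful states, giving maximum string length 2.
Counting accepting paths from s2 by length: 1 of length 0, 1 of length 1, 2 of length 2. Total 4.

4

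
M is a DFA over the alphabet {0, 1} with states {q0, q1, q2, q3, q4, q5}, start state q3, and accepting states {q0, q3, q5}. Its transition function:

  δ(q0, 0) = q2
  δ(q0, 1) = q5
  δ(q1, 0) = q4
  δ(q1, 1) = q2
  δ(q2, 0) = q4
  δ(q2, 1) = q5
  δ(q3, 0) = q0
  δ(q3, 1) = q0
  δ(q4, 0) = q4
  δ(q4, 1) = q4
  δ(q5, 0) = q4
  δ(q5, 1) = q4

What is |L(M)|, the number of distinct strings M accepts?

The useful subgraph on states {q0, q2, q3, q5} is acyclic, so L(M) is finite; the longest accepting path visits 4 useful states, giving maximum string length 3.
Counting accepting paths from q3 by length: 1 of length 0, 2 of length 1, 2 of length 2, 2 of length 3. Total 7.

7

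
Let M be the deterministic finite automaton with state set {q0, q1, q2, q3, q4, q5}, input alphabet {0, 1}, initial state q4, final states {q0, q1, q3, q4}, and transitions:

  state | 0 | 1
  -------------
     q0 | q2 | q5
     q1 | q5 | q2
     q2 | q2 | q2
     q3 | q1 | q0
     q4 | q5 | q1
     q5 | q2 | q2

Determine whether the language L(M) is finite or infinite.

finite

The useful states (reachable from q4 and able to reach an accepting state) are {q1, q4}.
Restricted to these states the transition graph has no cycle, so every accepting path has bounded length and L is finite.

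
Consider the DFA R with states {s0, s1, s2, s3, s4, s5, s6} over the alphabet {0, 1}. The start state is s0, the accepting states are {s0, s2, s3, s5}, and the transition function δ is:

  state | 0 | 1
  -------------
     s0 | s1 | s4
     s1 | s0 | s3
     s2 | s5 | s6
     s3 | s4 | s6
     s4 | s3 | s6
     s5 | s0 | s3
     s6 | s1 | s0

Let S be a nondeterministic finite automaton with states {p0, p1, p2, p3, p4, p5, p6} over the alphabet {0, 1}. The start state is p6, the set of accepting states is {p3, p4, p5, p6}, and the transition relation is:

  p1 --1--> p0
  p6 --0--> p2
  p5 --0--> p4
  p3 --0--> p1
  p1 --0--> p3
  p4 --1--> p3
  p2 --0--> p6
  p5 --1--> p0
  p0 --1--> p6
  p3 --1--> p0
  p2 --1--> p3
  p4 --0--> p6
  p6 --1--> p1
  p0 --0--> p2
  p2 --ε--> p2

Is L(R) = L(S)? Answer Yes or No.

Exploring the product automaton R × S from the start pair (s0, p6), following both machines on each input symbol, reaches 5 state pairs: (s0, p6), (s1, p2), (s4, p1), (s3, p3), (s6, p0).
R accepts in {s0, s2, s3, s5} and S accepts in {p3, p4, p5, p6}. In every reachable pair the two components are either both accepting — (s0, p6), (s3, p3) — or both non-accepting, so no string is accepted by exactly one of the machines: L(R) \ L(S) and L(S) \ L(R) are both empty.
Hence every string is accepted by R iff it is accepted by S, and the two languages coincide.

Yes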